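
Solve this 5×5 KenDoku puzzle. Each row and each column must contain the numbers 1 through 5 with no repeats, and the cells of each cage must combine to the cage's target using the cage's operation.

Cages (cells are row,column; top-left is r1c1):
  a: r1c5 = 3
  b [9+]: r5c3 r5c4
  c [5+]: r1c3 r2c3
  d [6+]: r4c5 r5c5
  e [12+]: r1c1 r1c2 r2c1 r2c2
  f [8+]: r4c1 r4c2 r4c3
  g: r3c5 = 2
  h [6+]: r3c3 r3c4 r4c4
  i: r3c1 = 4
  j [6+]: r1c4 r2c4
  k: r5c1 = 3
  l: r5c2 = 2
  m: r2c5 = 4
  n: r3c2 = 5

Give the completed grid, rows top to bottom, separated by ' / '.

Cage a is a single given cell, which forces r1c5 = 3.
M is a freebie, leaving r2c5 = 4.
Cage i is given; hence r3c1 = 4.
N is a freebie, leaving r3c2 = 5.
Cage g is a single given cell, which forces r3c5 = 2.
K is a freebie; hence r5c1 = 3.
L is a freebie, leaving r5c2 = 2.
Cage e needs sum 12; hence r1c2 = 4.
Row 1 now contains 4, so r1c3 = 2.
The 4 cells of cage e must have sum 12, which forces r2c2 = 1.
Row 2 already has 1, leaving r2c3 = 3.
3 is placed in column 3, leaving r3c3 = 1.
Row 3 now contains 1, leaving r3c4 = 3.
Column 2 already has 1; hence r4c2 = 3.
Cage h needs sum 6, leaving r4c4 = 2.
2 is placed in row 1, leaving r1c1 = 5.
Cage j needs two cells with sum 6, so r1c4 = 1.
Cage e has sum 12, which forces r2c1 = 2.
Column 4 now contains 2; hence r2c4 = 5.
The 3 cells of cage f must have sum 8, leaving r4c1 = 1.
The 3 cells of cage f must have sum 8; hence r4c3 = 4.
Row 4 now contains 1, which forces r4c5 = 5.
4 is placed in column 3, which forces r5c3 = 5.
Column 4 now contains 5; hence r5c4 = 4.
5 is placed in column 5, which forces r5c5 = 1.

5 4 2 1 3 / 2 1 3 5 4 / 4 5 1 3 2 / 1 3 4 2 5 / 3 2 5 4 1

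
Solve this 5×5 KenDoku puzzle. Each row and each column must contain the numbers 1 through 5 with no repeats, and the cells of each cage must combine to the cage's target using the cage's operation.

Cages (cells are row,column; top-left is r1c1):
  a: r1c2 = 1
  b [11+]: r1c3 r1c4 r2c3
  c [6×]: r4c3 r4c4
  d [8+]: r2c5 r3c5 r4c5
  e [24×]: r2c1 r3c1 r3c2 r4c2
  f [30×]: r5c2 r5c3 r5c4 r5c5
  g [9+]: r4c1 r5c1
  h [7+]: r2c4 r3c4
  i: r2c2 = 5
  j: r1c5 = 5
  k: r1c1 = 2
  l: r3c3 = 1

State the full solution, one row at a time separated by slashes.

2 1 3 4 5 / 1 5 4 2 3 / 3 2 1 5 4 / 5 4 2 3 1 / 4 3 5 1 2

Cage k is a single given cell; hence r1c1 = 2.
Cage a is given, leaving r1c2 = 1.
J is a freebie; hence r1c5 = 5.
I is a freebie; hence r2c2 = 5.
Cage l is a single given cell, which forces r3c3 = 1.
The 3 cells of cage b must have sum 11, so r1c3 = 3.
Cage b needs sum 11, so r1c4 = 4.
Cage e needs product 24, so r2c1 = 1.
Cage b needs sum 11, so r2c3 = 4.
Row 2 now contains 4; hence r2c5 = 3.
Column 5 already has 3, leaving r3c5 = 4.
Column 3 already has 3, which forces r4c3 = 2.
2 is placed in row 4, which forces r4c4 = 3.
Column 5 already has 4, which forces r4c5 = 1.
Column 3 now contains 2, which forces r5c3 = 5.
1 is placed in column 5; hence r5c5 = 2.
3 is placed in row 2; hence r2c4 = 2.
Row 3 now contains 4, which forces r3c1 = 3.
Cage e has product 24, leaving r3c2 = 2.
Column 4 already has 3; hence r3c4 = 5.
The two cells of cage g must have sum 9, so r4c1 = 5.
Row 4 now contains 3; hence r4c2 = 4.
Row 5 already has 5, leaving r5c1 = 4.
2 is placed in row 5, which forces r5c2 = 3.
2 is placed in row 5, which forces r5c4 = 1.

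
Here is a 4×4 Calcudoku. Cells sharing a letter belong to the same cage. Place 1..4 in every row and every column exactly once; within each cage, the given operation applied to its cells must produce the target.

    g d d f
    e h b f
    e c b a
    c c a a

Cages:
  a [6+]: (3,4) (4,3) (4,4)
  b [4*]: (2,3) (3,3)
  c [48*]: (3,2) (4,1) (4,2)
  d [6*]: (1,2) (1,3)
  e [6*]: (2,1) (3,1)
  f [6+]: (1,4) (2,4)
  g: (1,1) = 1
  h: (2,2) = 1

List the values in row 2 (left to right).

3 1 4 2

Cage g is given, which forces (1,1) = 1.
Cage h is a single given cell, so (2,2) = 1.
Row 2 already has 1, which forces (2,3) = 4.
Row 2 already has 4, which forces (2,4) = 2.
Cage c has product 48, which forces (3,2) = 4.
Column 3 already has 4; hence (3,3) = 1.
Row 3 already has 1; hence (3,4) = 3.
The 3 cells of cage c must have product 48, so (4,1) = 4.
The 3 cells of cage c must have product 48, leaving (4,2) = 3.
3 is placed in row 4; hence (4,3) = 2.
Row 4 already has 4, so (4,4) = 1.
3 is placed in column 2, so (1,2) = 2.
Column 3 now contains 2, so (1,3) = 3.
Column 4 already has 2, so (1,4) = 4.
Row 2 already has 2, which forces (2,1) = 3.
3 is placed in row 3, so (3,1) = 2.
The full grid is 1 2 3 4 / 3 1 4 2 / 2 4 1 3 / 4 3 2 1.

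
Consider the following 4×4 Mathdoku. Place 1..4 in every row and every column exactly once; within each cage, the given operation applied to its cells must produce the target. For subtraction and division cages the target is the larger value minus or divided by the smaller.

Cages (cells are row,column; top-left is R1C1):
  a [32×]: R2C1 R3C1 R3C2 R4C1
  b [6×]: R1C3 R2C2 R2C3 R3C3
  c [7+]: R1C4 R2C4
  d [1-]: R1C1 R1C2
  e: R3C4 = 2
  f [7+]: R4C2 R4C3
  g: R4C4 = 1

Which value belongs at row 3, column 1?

1

Cage b needs product 6, which forces R2C2 = 1.
Cage a has product 32, leaving R3C2 = 4.
Cage e is a single given cell, leaving R3C4 = 2.
Column 2 already has 4, leaving R4C2 = 3.
Row 4 now contains 3, leaving R4C3 = 4.
Cage g is given; hence R4C4 = 1.
Column 2 already has 3, which forces R1C2 = 2.
The 4 cells of cage a must have product 32, which forces R2C1 = 4.
Row 2 now contains 4, leaving R2C4 = 3.
2 is placed in row 3, so R3C1 = 1.
Row 3 already has 1, which forces R3C3 = 3.
Row 4 now contains 1; hence R4C1 = 2.
1 is placed in column 1, leaving R1C1 = 3.
Column 3 now contains 3; hence R1C3 = 1.
Column 4 already has 3, so R1C4 = 4.
Row 2 now contains 3, leaving R2C3 = 2.
Completed grid: 3 2 1 4 / 4 1 2 3 / 1 4 3 2 / 2 3 4 1.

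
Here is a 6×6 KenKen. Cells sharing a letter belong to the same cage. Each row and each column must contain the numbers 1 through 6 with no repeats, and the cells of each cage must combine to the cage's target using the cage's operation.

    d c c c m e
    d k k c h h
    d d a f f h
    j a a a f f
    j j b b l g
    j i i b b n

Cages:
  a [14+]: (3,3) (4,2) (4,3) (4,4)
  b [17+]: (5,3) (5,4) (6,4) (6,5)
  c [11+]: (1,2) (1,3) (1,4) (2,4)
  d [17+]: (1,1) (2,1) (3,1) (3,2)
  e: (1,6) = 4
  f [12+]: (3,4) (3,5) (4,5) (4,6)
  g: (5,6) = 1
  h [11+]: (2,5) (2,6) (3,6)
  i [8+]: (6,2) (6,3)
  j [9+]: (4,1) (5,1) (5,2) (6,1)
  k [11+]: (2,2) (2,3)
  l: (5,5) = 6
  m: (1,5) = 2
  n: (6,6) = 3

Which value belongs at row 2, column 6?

Cage m is a single given cell, leaving (1,5) = 2.
E is a freebie, so (1,6) = 4.
Cage l is given, which forces (5,5) = 6.
Cage g is a single given cell; hence (5,6) = 1.
Cage n is given, leaving (6,6) = 3.
The only place for 1 in row 6 is (6,1).
The only place for 1 in row 2 is (2,4).
The only place for 5 in row 1 is (1,1).
(2,2) and (2,3) in row 2 are {5, 6}, which forces (2,6) = 2.
Row 5 needs a 4, and only (5,1) is open for it.
4 is placed in column 1; hence (2,1) = 3.
Row 2 already has 3, leaving (2,5) = 4.
The 4 cells of cage d must have sum 17, so (3,1) = 6.
Cage d has sum 17, leaving (3,2) = 3.
Row 3 already has 3, so (3,4) = 2.
Row 3 already has 3, which forces (3,5) = 1.
Row 3 already has 6, so (3,6) = 5.
Cage j has sum 9, so (4,1) = 2.
1 is placed in column 5, so (4,5) = 3.
Column 6 already has 5, leaving (4,6) = 6.
The 4 cells of cage j must have sum 9, leaving (5,2) = 2.
Column 2 already has 2, leaving (6,2) = 6.
Row 6 now contains 6, so (6,3) = 2.
Column 5 already has 4; hence (6,5) = 5.
Column 2 now contains 6, which forces (1,2) = 1.
Column 2 now contains 6, so (2,2) = 5.
The two cells of cage k must have sum 11, leaving (2,3) = 6.
5 is placed in row 3, so (3,3) = 4.
Column 2 already has 5, which forces (4,2) = 4.
4 is placed in row 4, leaving (4,4) = 5.
Column 4 now contains 5; hence (5,4) = 3.
Row 6 now contains 5, which forces (6,4) = 4.
6 is placed in column 3, leaving (1,3) = 3.
Column 4 now contains 3, so (1,4) = 6.
Row 4 already has 5, which forces (4,3) = 1.
Row 5 already has 3, leaving (5,3) = 5.
Completed grid: 5 1 3 6 2 4 / 3 5 6 1 4 2 / 6 3 4 2 1 5 / 2 4 1 5 3 6 / 4 2 5 3 6 1 / 1 6 2 4 5 3.

2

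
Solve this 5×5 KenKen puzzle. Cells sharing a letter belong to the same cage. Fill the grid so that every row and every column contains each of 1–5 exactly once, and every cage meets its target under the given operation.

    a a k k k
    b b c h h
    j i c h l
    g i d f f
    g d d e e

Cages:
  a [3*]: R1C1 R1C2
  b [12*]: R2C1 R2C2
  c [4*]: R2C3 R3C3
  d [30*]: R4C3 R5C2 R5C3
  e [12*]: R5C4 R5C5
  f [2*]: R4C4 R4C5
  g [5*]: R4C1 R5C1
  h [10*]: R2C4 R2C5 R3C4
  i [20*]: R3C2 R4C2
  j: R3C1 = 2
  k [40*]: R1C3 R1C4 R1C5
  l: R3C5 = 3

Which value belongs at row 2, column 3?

1

Cage j is given; hence R3C1 = 2.
Cage l is a single given cell, so R3C5 = 3.
Column 5 already has 3, which forces R5C5 = 4.
Row 5 now contains 4, so R5C4 = 3.
The 3 cells of cage d must have product 30; hence R4C3 = 3.
In row 4, 4 can only go at R4C2, so R4C2 = 4.
Cage b needs two cells with product 12, leaving R2C1 = 4.
Column 2 already has 4; hence R2C2 = 3.
Row 2 now contains 4; hence R2C3 = 1.
Column 2 already has 4, which forces R3C2 = 5.
Column 3 now contains 1, leaving R3C3 = 4.
Row 3 now contains 5, so R3C4 = 1.
1 is placed in column 4; hence R4C4 = 2.
Row 4 now contains 2, so R4C5 = 1.
Column 2 already has 5, which forces R5C2 = 2.
2 is placed in row 5; hence R5C3 = 5.
The two cells of cage a must have product 3, which forces R1C1 = 3.
Column 2 now contains 3, leaving R1C2 = 1.
5 is placed in column 3, so R1C3 = 2.
The 3 cells of cage k must have product 40, so R1C4 = 4.
Cage k has product 40, leaving R1C5 = 5.
Column 4 now contains 2; hence R2C4 = 5.
Cage h needs product 10; hence R2C5 = 2.
Row 4 already has 1, so R4C1 = 5.
5 is placed in row 5; hence R5C1 = 1.
The full grid is 3 1 2 4 5 / 4 3 1 5 2 / 2 5 4 1 3 / 5 4 3 2 1 / 1 2 5 3 4.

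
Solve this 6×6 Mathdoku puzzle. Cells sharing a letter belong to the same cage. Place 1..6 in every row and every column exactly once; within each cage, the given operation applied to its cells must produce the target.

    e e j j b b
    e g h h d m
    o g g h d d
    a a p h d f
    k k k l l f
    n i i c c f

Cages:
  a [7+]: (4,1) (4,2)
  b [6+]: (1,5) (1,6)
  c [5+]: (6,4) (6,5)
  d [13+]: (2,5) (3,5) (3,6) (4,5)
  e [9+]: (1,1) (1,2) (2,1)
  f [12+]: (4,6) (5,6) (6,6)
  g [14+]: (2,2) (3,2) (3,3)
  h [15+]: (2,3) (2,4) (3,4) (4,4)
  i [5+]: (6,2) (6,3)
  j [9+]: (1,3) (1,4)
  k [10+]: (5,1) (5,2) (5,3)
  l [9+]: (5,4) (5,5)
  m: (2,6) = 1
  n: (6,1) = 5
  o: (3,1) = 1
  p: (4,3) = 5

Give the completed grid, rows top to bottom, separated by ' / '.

M is a freebie, leaving (2,6) = 1.
Cage o is given, which forces (3,1) = 1.
Cage p is a single given cell, which forces (4,3) = 5.
N is a freebie, leaving (6,1) = 5.
The only place for 6 in row 6 is (6,6).
In column 6, 3 can only go at (3,6), so (3,6) = 3.
The only place for 5 in column 6 is (1,6).
Cage b's pair has sum 6, so (1,5) = 1.
Column 5 needs a 6, and only (5,5) is open for it.
Cage k has sum 10, leaving (5,2) = 5.
The two cells of cage l must have sum 9; hence (5,4) = 3.
The two cells of cage j must have sum 9, which forces (1,3) = 3.
Column 4 now contains 3, which forces (1,4) = 6.
Cage k has sum 10, leaving (5,1) = 4.
Cage k needs sum 10; hence (5,3) = 1.
4 is placed in row 5, so (5,6) = 2.
Column 1 now contains 4, which forces (1,1) = 2.
The 3 cells of cage e must have sum 9, leaving (1,2) = 4.
The 3 cells of cage e must have sum 9, leaving (2,1) = 3.
Column 2 now contains 4, leaving (2,2) = 6.
Cage h needs sum 15, so (2,3) = 4.
6 is placed in column 2; hence (3,2) = 2.
4 is placed in column 3, leaving (3,3) = 6.
Row 3 now contains 2, leaving (3,5) = 5.
Column 1 already has 3, which forces (4,1) = 6.
Column 2 now contains 4, so (4,2) = 1.
Column 6 already has 2, so (4,6) = 4.
1 is placed in column 2, leaving (6,2) = 3.
4 is placed in column 3, which forces (6,3) = 2.
2 is placed in row 6, so (6,4) = 1.
3 is placed in row 6; hence (6,5) = 4.
Cage h has sum 15, leaving (2,4) = 5.
Column 5 now contains 5, leaving (2,5) = 2.
5 is placed in row 3, so (3,4) = 4.
Row 4 already has 4, which forces (4,4) = 2.
Cage d needs sum 13, so (4,5) = 3.

2 4 3 6 1 5 / 3 6 4 5 2 1 / 1 2 6 4 5 3 / 6 1 5 2 3 4 / 4 5 1 3 6 2 / 5 3 2 1 4 6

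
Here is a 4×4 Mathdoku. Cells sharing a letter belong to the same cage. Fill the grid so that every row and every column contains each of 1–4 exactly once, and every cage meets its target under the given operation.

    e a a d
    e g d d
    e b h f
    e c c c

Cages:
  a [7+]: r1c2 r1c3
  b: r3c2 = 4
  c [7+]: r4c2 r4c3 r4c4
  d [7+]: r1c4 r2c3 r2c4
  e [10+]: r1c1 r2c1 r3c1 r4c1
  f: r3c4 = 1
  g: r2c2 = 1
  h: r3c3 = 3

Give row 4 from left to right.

Cage g is a single given cell; hence r2c2 = 1.
B is a freebie, which forces r3c2 = 4.
Cage h is a single given cell, so r3c3 = 3.
Cage f is a single given cell; hence r3c4 = 1.
Column 2 already has 4, leaving r4c2 = 2.
Row 4 now contains 2, which forces r4c4 = 4.
Column 2 already has 4, which forces r1c2 = 3.
Column 3 now contains 3; hence r1c3 = 4.
Cage d needs sum 7, leaving r1c4 = 2.
Cage d needs sum 7, leaving r2c3 = 2.
Cage d has sum 7, leaving r2c4 = 3.
1 is placed in row 3, which forces r3c1 = 2.
Row 4 already has 4, so r4c3 = 1.
Row 1 already has 4, so r1c1 = 1.
Row 2 now contains 3; hence r2c1 = 4.
Row 4 already has 1, leaving r4c1 = 3.
The full grid is 1 3 4 2 / 4 1 2 3 / 2 4 3 1 / 3 2 1 4.

3 2 1 4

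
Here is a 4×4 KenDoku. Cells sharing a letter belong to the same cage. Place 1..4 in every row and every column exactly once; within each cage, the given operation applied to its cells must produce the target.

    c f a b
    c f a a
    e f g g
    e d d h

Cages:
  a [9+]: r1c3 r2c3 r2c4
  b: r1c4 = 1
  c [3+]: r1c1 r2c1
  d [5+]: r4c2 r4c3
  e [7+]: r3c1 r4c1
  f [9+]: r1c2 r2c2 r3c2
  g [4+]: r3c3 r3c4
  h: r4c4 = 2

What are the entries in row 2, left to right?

Cage b is a single given cell, which forces r1c4 = 1.
Column 4 already has 1, which forces r3c4 = 3.
H is a freebie, which forces r4c4 = 2.
Row 1 already has 1; hence r1c1 = 2.
The two cells of cage c must have sum 3, so r2c1 = 1.
Column 4 already has 2, leaving r2c4 = 4.
3 is placed in row 3, which forces r3c1 = 4.
Row 3 now contains 4; hence r3c2 = 2.
3 is placed in row 3; hence r3c3 = 1.
Cage e needs two cells with sum 7; hence r4c1 = 3.
Column 3 already has 1, which forces r4c3 = 4.
Cage f has sum 9, so r1c2 = 4.
4 is placed in column 3; hence r1c3 = 3.
Column 2 now contains 2, so r2c2 = 3.
Cage a needs sum 9, which forces r2c3 = 2.
Row 4 already has 4, so r4c2 = 1.
The full grid is 2 4 3 1 / 1 3 2 4 / 4 2 1 3 / 3 1 4 2.

1 3 2 4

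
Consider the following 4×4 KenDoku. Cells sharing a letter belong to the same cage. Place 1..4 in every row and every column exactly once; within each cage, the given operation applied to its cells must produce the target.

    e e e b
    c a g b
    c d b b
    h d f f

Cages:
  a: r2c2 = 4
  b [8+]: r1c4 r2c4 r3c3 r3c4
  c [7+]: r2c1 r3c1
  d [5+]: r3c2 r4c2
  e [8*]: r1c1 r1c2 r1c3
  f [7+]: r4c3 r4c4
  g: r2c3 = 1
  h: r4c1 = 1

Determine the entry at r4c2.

2

Cage a is a single given cell, leaving r2c2 = 4.
Cage g is a single given cell, which forces r2c3 = 1.
Column 3 now contains 1, so r3c3 = 2.
Cage h is a single given cell, which forces r4c1 = 1.
The 3 cells of cage e must have product 8, so r1c1 = 2.
Cage e has product 8, which forces r1c2 = 1.
Column 3 now contains 2; hence r1c3 = 4.
1 is placed in row 1; hence r1c4 = 3.
Row 2 already has 4, which forces r2c1 = 3.
3 is placed in column 4, leaving r2c4 = 2.
Cage c's pair has sum 7, so r3c1 = 4.
Cage d's pair has sum 5, leaving r3c2 = 3.
3 is placed in column 4, which forces r3c4 = 1.
The two cells of cage d must have sum 5, leaving r4c2 = 2.
Column 3 already has 4, which forces r4c3 = 3.
3 is placed in column 4; hence r4c4 = 4.
Filled in: 2 1 4 3 / 3 4 1 2 / 4 3 2 1 / 1 2 3 4.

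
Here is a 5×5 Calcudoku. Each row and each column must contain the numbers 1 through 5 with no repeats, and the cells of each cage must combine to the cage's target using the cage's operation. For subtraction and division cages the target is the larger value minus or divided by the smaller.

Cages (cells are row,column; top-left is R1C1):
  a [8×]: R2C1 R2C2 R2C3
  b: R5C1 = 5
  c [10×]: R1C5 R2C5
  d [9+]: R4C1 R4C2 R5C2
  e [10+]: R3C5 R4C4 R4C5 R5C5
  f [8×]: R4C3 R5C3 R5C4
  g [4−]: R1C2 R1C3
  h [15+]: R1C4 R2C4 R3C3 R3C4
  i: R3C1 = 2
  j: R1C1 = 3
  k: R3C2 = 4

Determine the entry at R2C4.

3

Cage j is given, so R1C1 = 3.
I is a freebie, which forces R3C1 = 2.
Cage k is a single given cell, leaving R3C2 = 4.
Cage b is a single given cell, which forces R5C1 = 5.
The only place for 4 in row 1 is R1C4.
In row 1, 2 can only go at R1C5, so R1C5 = 2.
2 is placed in column 5, so R2C5 = 5.
5 is placed in row 2; hence R2C4 = 3.
Cage h needs sum 15, which forces R3C3 = 3.
Cage h has sum 15, so R3C4 = 5.
Row 3 now contains 3, which forces R3C5 = 1.
Cage e needs sum 10, so R4C4 = 2.
Column 4 now contains 2, so R5C4 = 1.
Cage f needs product 8, so R4C3 = 4.
Row 4 now contains 4, so R4C5 = 3.
The 3 cells of cage f must have product 8, leaving R5C3 = 2.
Column 5 now contains 3; hence R5C5 = 4.
Cage a has product 8, leaving R2C1 = 4.
The 3 cells of cage a must have product 8; hence R2C2 = 2.
2 is placed in column 3, leaving R2C3 = 1.
Row 4 now contains 4, so R4C1 = 1.
Row 4 already has 3; hence R4C2 = 5.
2 is placed in row 5, so R5C2 = 3.
Column 2 already has 5; hence R1C2 = 1.
Column 3 now contains 1, so R1C3 = 5.
Filled in: 3 1 5 4 2 / 4 2 1 3 5 / 2 4 3 5 1 / 1 5 4 2 3 / 5 3 2 1 4.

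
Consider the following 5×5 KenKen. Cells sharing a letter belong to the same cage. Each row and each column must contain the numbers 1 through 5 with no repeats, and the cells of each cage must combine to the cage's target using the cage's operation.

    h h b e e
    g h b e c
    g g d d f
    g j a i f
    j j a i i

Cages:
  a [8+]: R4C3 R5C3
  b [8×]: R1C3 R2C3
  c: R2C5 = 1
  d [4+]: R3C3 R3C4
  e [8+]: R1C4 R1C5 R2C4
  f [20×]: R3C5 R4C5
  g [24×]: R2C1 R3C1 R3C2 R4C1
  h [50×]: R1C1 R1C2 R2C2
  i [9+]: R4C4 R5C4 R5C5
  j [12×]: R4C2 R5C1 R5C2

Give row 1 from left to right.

5 2 4 1 3

Cage h needs product 50; hence R1C1 = 5.
The 3 cells of cage h must have product 50; hence R1C2 = 2.
Row 1 already has 2, so R1C3 = 4.
The 3 cells of cage h must have product 50, so R2C2 = 5.
Column 3 already has 4, so R2C3 = 2.
C is a freebie, which forces R2C5 = 1.
Cage e has sum 8, which forces R1C4 = 1.
Column 5 already has 1, leaving R1C5 = 3.
Cage e needs sum 8, which forces R2C4 = 4.
Column 4 already has 1, leaving R3C4 = 3.
4 is placed in row 2, which forces R2C1 = 3.
Row 3 already has 3, so R3C3 = 1.
Cage i has sum 9, which forces R4C4 = 2.
Cage i has sum 9; hence R5C4 = 5.
Cage i needs sum 9, leaving R5C5 = 2.
Cage g has product 24, so R3C1 = 2.
Row 3 now contains 1, leaving R3C2 = 4.
4 is placed in row 3; hence R3C5 = 5.
Cage g has product 24, so R4C1 = 1.
Row 4 already has 1, which forces R4C2 = 3.
Cage a needs two cells with sum 8, so R4C3 = 5.
Column 5 now contains 5, leaving R4C5 = 4.
1 is placed in column 1, so R5C1 = 4.
Column 2 now contains 3; hence R5C2 = 1.
Row 5 already has 5; hence R5C3 = 3.
Completed grid: 5 2 4 1 3 / 3 5 2 4 1 / 2 4 1 3 5 / 1 3 5 2 4 / 4 1 3 5 2.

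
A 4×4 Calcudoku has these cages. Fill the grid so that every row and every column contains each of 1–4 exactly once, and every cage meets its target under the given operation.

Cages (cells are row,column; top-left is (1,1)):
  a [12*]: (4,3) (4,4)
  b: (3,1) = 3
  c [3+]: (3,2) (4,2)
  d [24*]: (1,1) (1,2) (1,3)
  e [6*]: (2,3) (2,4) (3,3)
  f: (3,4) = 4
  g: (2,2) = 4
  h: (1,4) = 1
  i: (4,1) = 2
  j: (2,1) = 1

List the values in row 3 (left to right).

Cage h is a single given cell, leaving (1,4) = 1.
J is a freebie, which forces (2,1) = 1.
Cage g is given, leaving (2,2) = 4.
Cage b is a single given cell, so (3,1) = 3.
Cage f is given, leaving (3,4) = 4.
Cage i is given; hence (4,1) = 2.
2 is placed in row 4, so (4,2) = 1.
Column 4 now contains 4, leaving (4,4) = 3.
Column 1 now contains 2; hence (1,1) = 4.
Cage e has product 6, leaving (2,3) = 3.
Column 4 now contains 3; hence (2,4) = 2.
Column 2 now contains 1, which forces (3,2) = 2.
Cage e needs product 6, so (3,3) = 1.
3 is placed in row 4; hence (4,3) = 4.
Column 2 already has 2, which forces (1,2) = 3.
Column 3 now contains 3; hence (1,3) = 2.
The full grid is 4 3 2 1 / 1 4 3 2 / 3 2 1 4 / 2 1 4 3.

3 2 1 4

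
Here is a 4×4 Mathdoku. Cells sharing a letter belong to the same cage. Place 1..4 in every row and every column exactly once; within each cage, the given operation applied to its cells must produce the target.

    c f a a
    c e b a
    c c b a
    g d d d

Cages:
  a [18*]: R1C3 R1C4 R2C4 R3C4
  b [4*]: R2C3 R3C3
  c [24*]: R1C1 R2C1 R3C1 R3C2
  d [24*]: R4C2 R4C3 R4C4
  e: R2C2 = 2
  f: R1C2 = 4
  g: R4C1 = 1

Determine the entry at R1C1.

Cage f is a single given cell; hence R1C2 = 4.
Cage a needs product 18, which forces R1C3 = 3.
Cage e is given, leaving R2C2 = 2.
Cage g is given, which forces R4C1 = 1.
2 is placed in column 2, leaving R4C2 = 3.
1 is placed in column 1, so R1C1 = 2.
2 is placed in row 1, leaving R1C4 = 1.
Column 4 already has 1, leaving R2C4 = 3.
3 is placed in column 2; hence R3C2 = 1.
1 is placed in row 3, which forces R3C3 = 4.
Column 4 already has 3, leaving R3C4 = 2.
Column 3 already has 4, leaving R4C3 = 2.
Column 4 now contains 2; hence R4C4 = 4.
Row 2 already has 3, so R2C1 = 4.
Column 3 already has 4, so R2C3 = 1.
Row 3 already has 4; hence R3C1 = 3.
The full grid is 2 4 3 1 / 4 2 1 3 / 3 1 4 2 / 1 3 2 4.

2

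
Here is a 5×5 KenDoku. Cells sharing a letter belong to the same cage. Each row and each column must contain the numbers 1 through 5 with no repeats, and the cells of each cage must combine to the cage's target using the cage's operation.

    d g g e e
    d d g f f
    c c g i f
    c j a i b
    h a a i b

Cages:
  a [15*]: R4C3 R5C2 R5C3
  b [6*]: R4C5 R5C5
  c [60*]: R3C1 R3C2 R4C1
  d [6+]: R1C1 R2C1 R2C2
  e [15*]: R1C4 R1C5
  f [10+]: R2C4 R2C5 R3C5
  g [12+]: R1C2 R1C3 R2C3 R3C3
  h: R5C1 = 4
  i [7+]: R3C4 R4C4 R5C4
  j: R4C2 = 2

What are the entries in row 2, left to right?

Cage j is a single given cell, which forces R4C2 = 2.
Row 4 already has 2, leaving R4C5 = 3.
Cage h is given, leaving R5C1 = 4.
Column 5 now contains 3, so R5C5 = 2.
The two cells of cage e must have product 15, leaving R1C4 = 3.
Column 5 now contains 3; hence R1C5 = 5.
Cage c needs product 60, so R3C1 = 3.
The 3 cells of cage c must have product 60; hence R3C2 = 4.
The 3 cells of cage i must have sum 7; hence R3C4 = 2.
Row 3 already has 4, leaving R3C5 = 1.
4 is placed in column 1, leaving R4C1 = 5.
5 is placed in row 4, leaving R4C3 = 1.
The 3 cells of cage i must have sum 7, so R4C4 = 4.
Row 5 already has 2, which forces R5C4 = 1.
Column 2 already has 4, leaving R1C2 = 1.
Cage d needs sum 6; hence R2C2 = 3.
Column 4 now contains 1; hence R2C4 = 5.
Column 5 already has 1, so R2C5 = 4.
Row 3 now contains 1, so R3C3 = 5.
3 is placed in column 2, so R5C2 = 5.
Column 3 now contains 5, which forces R5C3 = 3.
Row 1 now contains 1, so R1C1 = 2.
The 4 cells of cage g must have sum 12; hence R1C3 = 4.
Cage d has sum 6; hence R2C1 = 1.
Row 2 already has 4, which forces R2C3 = 2.
The full grid is 2 1 4 3 5 / 1 3 2 5 4 / 3 4 5 2 1 / 5 2 1 4 3 / 4 5 3 1 2.

1 3 2 5 4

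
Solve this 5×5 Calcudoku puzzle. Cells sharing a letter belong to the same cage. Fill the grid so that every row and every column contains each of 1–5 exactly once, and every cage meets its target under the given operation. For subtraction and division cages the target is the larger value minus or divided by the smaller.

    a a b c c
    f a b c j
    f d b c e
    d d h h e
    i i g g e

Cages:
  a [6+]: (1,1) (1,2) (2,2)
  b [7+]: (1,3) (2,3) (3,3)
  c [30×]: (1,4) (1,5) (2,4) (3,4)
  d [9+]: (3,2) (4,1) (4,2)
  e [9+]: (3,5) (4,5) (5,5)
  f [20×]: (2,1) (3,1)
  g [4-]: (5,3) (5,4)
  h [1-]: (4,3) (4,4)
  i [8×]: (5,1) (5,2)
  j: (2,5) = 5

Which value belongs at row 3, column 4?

J is a freebie, leaving (2,5) = 5.
Row 2 already has 5, so (2,1) = 4.
Cage f needs two cells with product 20, leaving (3,1) = 5.
4 is placed in column 1, leaving (5,1) = 2.
2 is placed in row 5, leaving (5,2) = 4.
4 is placed in row 5, leaving (5,5) = 3.
The 4 cells of cage c must have product 30, which forces (1,4) = 5.
The 3 cells of cage d must have sum 9, leaving (4,2) = 5.
5 is placed in column 4, which forces (5,4) = 1.
Cage c has product 30, leaving (1,5) = 1.
Row 5 now contains 1, which forces (5,3) = 5.
Row 1 already has 1, leaving (1,1) = 3.
Cage a needs sum 6, leaving (1,2) = 2.
Row 1 already has 2, leaving (1,3) = 4.
The 3 cells of cage a must have sum 6, which forces (2,2) = 1.
1 is placed in row 2; hence (2,3) = 2.
2 is placed in row 2, which forces (2,4) = 3.
Column 2 already has 1, so (3,2) = 3.
Column 3 already has 2, which forces (3,3) = 1.
Column 4 already has 3, so (3,4) = 2.
2 is placed in row 3; hence (3,5) = 4.
3 is placed in column 1, which forces (4,1) = 1.
1 is placed in column 3, which forces (4,3) = 3.
Column 4 already has 2, so (4,4) = 4.
Column 5 already has 4; hence (4,5) = 2.
The full grid is 3 2 4 5 1 / 4 1 2 3 5 / 5 3 1 2 4 / 1 5 3 4 2 / 2 4 5 1 3.

2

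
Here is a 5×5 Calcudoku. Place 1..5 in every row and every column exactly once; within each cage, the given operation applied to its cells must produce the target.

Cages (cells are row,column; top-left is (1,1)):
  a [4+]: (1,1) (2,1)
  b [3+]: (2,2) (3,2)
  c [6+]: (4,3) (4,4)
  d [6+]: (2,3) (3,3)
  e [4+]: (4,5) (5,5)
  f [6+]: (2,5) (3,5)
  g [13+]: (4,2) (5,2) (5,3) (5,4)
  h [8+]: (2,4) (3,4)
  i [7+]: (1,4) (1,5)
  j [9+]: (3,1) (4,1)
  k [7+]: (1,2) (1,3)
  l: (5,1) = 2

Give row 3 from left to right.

4 1 5 3 2

Cage l is given; hence (5,1) = 2.
Row 1 needs a 1, and only (1,1) is open for it.
1 is placed in column 1, leaving (2,1) = 3.
3 is placed in row 2, leaving (2,4) = 5.
5 is placed in column 4; hence (3,4) = 3.
Row 3 needs a 1, and only (3,2) is open for it.
Column 2 now contains 1, leaving (2,2) = 2.
The only place for 4 in row 3 is (3,1).
4 is placed in column 1, so (4,1) = 5.
Row 4 needs a 1, and only (4,5) is open for it.
Column 5 now contains 1, which forces (2,5) = 4.
Cage f's pair has sum 6, leaving (3,5) = 2.
Column 5 now contains 1, so (5,5) = 3.
Cage i needs two cells with sum 7; hence (1,4) = 2.
Column 5 already has 3, which forces (1,5) = 5.
Row 2 now contains 4, leaving (2,3) = 1.
2 is placed in row 3, leaving (3,3) = 5.
Cage g has sum 13, leaving (4,2) = 3.
2 is placed in column 4, so (4,4) = 4.
5 is placed in column 3, which forces (5,3) = 4.
Column 4 already has 4, so (5,4) = 1.
Column 2 already has 3, leaving (1,2) = 4.
Column 3 now contains 4, so (1,3) = 3.
Row 4 already has 4, leaving (4,3) = 2.
Row 5 already has 4, leaving (5,2) = 5.
The full grid is 1 4 3 2 5 / 3 2 1 5 4 / 4 1 5 3 2 / 5 3 2 4 1 / 2 5 4 1 3.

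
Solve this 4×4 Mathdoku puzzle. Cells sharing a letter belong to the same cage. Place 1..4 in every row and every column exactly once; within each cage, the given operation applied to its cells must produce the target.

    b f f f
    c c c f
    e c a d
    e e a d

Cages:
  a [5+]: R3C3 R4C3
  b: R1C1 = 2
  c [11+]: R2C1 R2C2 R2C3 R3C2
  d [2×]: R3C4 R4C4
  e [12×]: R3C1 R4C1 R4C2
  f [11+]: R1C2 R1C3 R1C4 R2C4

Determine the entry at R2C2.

2

Cage b is a single given cell, so R1C1 = 2.
Cage f needs sum 11, leaving R2C4 = 3.
The 4 cells of cage c must have sum 11, so R3C2 = 4.
The 3 cells of cage e must have product 12; hence R4C1 = 4.
Column 1 now contains 4, which forces R2C1 = 1.
Cage c needs sum 11, which forces R2C2 = 2.
Cage c needs sum 11; hence R2C3 = 4.
Column 1 now contains 1; hence R3C1 = 3.
Row 3 already has 3, leaving R3C3 = 2.
2 is placed in row 3; hence R3C4 = 1.
Column 3 now contains 2, leaving R4C3 = 3.
1 is placed in column 4, leaving R4C4 = 2.
Cage f needs sum 11, leaving R1C2 = 3.
3 is placed in column 3; hence R1C3 = 1.
1 is placed in column 4, leaving R1C4 = 4.
Row 4 already has 3; hence R4C2 = 1.
The full grid is 2 3 1 4 / 1 2 4 3 / 3 4 2 1 / 4 1 3 2.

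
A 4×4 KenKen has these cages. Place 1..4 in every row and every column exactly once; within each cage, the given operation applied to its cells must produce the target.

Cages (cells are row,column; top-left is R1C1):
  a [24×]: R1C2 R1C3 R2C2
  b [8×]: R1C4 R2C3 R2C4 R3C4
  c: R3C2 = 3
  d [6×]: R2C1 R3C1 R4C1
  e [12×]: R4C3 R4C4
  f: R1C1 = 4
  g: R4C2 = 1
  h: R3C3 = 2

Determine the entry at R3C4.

4

Cage f is a single given cell, which forces R1C1 = 4.
Cage b has product 8; hence R2C3 = 1.
Cage c is a single given cell, so R3C2 = 3.
Cage h is a single given cell, so R3C3 = 2.
Cage g is a single given cell, leaving R4C2 = 1.
Column 2 now contains 3, leaving R1C2 = 2.
Column 3 now contains 2; hence R1C3 = 3.
Row 1 already has 2, which forces R1C4 = 1.
Cage a needs product 24, which forces R2C2 = 4.
4 is placed in row 2, leaving R2C4 = 2.
Row 3 now contains 2, which forces R3C1 = 1.
1 is placed in column 4, leaving R3C4 = 4.
Column 3 now contains 3, leaving R4C3 = 4.
Column 4 already has 4, leaving R4C4 = 3.
Row 2 already has 2; hence R2C1 = 3.
Row 4 already has 3, leaving R4C1 = 2.
Filled in: 4 2 3 1 / 3 4 1 2 / 1 3 2 4 / 2 1 4 3.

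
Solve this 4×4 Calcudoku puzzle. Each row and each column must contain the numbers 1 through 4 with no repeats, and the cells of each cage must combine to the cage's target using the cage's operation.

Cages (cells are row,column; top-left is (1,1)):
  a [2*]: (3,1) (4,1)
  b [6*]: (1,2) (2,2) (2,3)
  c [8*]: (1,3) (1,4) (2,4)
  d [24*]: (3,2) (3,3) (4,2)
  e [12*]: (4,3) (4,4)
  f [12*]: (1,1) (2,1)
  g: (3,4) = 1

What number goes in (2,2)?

1

Cage g is a single given cell, which forces (3,4) = 1.
Cage c has product 8, so (1,3) = 1.
1 is placed in row 3; hence (3,1) = 2.
The two cells of cage a must have product 2, which forces (4,1) = 1.
The 3 cells of cage b must have product 6, so (2,2) = 1.
The 3 cells of cage d must have product 24; hence (4,2) = 2.
Column 2 already has 2, leaving (1,2) = 3.
Cage b needs product 6, which forces (2,3) = 2.
Row 2 now contains 2; hence (2,4) = 4.
Column 2 now contains 3, leaving (3,2) = 4.
Row 3 now contains 4; hence (3,3) = 3.
Column 3 already has 3, which forces (4,3) = 4.
Column 4 now contains 4, so (4,4) = 3.
Row 1 now contains 3, so (1,1) = 4.
Column 4 now contains 4, leaving (1,4) = 2.
4 is placed in row 2, leaving (2,1) = 3.
Filled in: 4 3 1 2 / 3 1 2 4 / 2 4 3 1 / 1 2 4 3.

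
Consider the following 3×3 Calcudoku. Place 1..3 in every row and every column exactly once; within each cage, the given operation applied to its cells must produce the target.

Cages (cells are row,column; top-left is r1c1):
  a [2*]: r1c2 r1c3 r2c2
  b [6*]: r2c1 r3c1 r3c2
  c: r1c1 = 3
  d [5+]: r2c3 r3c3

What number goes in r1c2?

2

Cage c is given, leaving r1c1 = 3.
Cage a needs product 2, leaving r1c2 = 2.
Cage a has product 2; hence r1c3 = 1.
Cage a needs product 2; hence r2c2 = 1.
1 is placed in column 2, so r3c2 = 3.
Row 3 now contains 3; hence r3c3 = 2.
Row 2 already has 1, which forces r2c1 = 2.
2 is placed in column 3, so r2c3 = 3.
2 is placed in row 3, leaving r3c1 = 1.
The full grid is 3 2 1 / 2 1 3 / 1 3 2.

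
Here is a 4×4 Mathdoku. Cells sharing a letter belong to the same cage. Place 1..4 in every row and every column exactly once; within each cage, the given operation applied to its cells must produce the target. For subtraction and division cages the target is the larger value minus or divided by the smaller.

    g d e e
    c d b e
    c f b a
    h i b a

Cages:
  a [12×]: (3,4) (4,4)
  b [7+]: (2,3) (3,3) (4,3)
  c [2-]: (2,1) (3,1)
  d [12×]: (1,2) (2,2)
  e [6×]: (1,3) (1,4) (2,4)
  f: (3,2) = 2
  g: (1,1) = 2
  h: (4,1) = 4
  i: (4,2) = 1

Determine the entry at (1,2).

Cage g is a single given cell, so (1,1) = 2.
Cage f is given, so (3,2) = 2.
Cage h is a single given cell; hence (4,1) = 4.
I is a freebie; hence (4,2) = 1.
Row 4 already has 1; hence (4,3) = 2.
4 is placed in row 4, leaving (4,4) = 3.
The 3 cells of cage e must have product 6, so (1,3) = 3.
Column 4 already has 3, which forces (1,4) = 1.
Cage e has product 6, which forces (2,4) = 2.
Column 4 already has 3; hence (3,4) = 4.
Row 1 already has 3; hence (1,2) = 4.
Cage d needs two cells with product 12; hence (2,2) = 3.
Cage b has sum 7, leaving (2,3) = 4.
Row 3 already has 4; hence (3,3) = 1.
Row 2 now contains 3, which forces (2,1) = 1.
Row 3 now contains 1, so (3,1) = 3.
Completed grid: 2 4 3 1 / 1 3 4 2 / 3 2 1 4 / 4 1 2 3.

4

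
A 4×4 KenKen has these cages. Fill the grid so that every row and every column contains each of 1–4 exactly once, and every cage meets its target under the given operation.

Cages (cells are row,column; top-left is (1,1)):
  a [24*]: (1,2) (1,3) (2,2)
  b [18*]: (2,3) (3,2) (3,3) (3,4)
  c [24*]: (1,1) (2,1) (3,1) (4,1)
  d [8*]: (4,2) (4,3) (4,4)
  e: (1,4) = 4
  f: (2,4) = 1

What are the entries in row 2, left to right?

Cage e is a single given cell, leaving (1,4) = 4.
Cage b has product 18, leaving (2,3) = 3.
Cage f is given, so (2,4) = 1.
Column 4 now contains 1, so (4,4) = 2.
Cage a needs product 24, so (1,2) = 3.
Column 3 now contains 3; hence (1,3) = 2.
The 3 cells of cage a must have product 24, leaving (2,2) = 4.
Column 3 now contains 2, so (3,3) = 1.
Column 4 now contains 2, so (3,4) = 3.
Column 2 already has 4, leaving (4,2) = 1.
Column 3 already has 1; hence (4,3) = 4.
Row 1 already has 2, which forces (1,1) = 1.
Row 2 now contains 4, which forces (2,1) = 2.
The 4 cells of cage c must have product 24; hence (3,1) = 4.
Row 3 now contains 1; hence (3,2) = 2.
Row 4 already has 4; hence (4,1) = 3.
The full grid is 1 3 2 4 / 2 4 3 1 / 4 2 1 3 / 3 1 4 2.

2 4 3 1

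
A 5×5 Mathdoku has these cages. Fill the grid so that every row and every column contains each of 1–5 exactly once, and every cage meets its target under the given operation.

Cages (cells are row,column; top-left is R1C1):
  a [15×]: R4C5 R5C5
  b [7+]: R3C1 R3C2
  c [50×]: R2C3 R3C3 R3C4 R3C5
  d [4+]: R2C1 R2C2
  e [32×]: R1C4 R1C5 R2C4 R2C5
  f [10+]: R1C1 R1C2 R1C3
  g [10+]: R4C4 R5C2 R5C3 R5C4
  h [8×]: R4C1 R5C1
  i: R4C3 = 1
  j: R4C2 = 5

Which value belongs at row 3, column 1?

Cage c has product 50, so R2C3 = 5.
Cage j is a single given cell, leaving R4C2 = 5.
I is a freebie, so R4C3 = 1.
Row 4 now contains 5, which forces R4C5 = 3.
Column 5 already has 3, so R5C5 = 5.
Cage f has sum 10, which forces R1C1 = 5.
Column 3 now contains 1, so R3C3 = 2.
Cage c has product 50, leaving R3C4 = 5.
Cage c needs product 50, which forces R3C5 = 1.
In row 1, 3 can only go at R1C3, so R1C3 = 3.
Cage f has sum 10; hence R1C2 = 2.
Row 1 already has 2, which forces R1C5 = 4.
Column 5 now contains 4, leaving R2C5 = 2.
Cage g needs sum 10, leaving R4C4 = 2.
3 is placed in column 3; hence R5C3 = 4.
4 is placed in row 1, which forces R1C4 = 1.
Cage e needs product 32, leaving R2C4 = 4.
Row 4 now contains 2; hence R4C1 = 4.
4 is placed in row 5; hence R5C1 = 2.
Column 4 already has 1; hence R5C4 = 3.
Column 1 already has 4; hence R3C1 = 3.
Cage b needs two cells with sum 7, leaving R3C2 = 4.
3 is placed in row 5, so R5C2 = 1.
3 is placed in column 1, leaving R2C1 = 1.
Column 2 already has 1, leaving R2C2 = 3.
Completed grid: 5 2 3 1 4 / 1 3 5 4 2 / 3 4 2 5 1 / 4 5 1 2 3 / 2 1 4 3 5.

3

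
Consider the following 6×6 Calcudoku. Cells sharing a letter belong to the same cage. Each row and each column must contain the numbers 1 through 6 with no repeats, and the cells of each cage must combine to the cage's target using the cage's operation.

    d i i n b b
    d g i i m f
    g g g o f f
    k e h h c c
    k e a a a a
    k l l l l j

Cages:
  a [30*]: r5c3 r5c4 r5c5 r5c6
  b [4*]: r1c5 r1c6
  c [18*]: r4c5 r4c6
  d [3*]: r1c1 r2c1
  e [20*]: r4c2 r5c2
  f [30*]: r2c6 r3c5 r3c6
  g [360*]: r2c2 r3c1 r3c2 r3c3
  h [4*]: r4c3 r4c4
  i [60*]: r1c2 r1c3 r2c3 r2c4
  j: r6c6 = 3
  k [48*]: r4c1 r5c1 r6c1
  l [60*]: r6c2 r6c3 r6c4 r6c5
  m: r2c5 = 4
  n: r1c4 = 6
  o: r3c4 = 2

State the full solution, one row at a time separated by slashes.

3 2 5 6 1 4 / 1 6 2 3 4 5 / 5 3 4 2 6 1 / 2 5 1 4 3 6 / 6 4 3 1 5 2 / 4 1 6 5 2 3

Cage n is given, leaving r1c4 = 6.
M is a freebie; hence r2c5 = 4.
Cage o is a single given cell, leaving r3c4 = 2.
Cage j is given, leaving r6c6 = 3.
Column 5 already has 4; hence r1c5 = 1.
The two cells of cage b must have product 4; hence r1c6 = 4.
Cage c's pair has product 18; hence r4c5 = 3.
Column 6 now contains 3, which forces r4c6 = 6.
Row 1 now contains 1, which forces r1c1 = 3.
The two cells of cage d must have product 3; hence r2c1 = 1.
Row 2 already has 1, so r2c6 = 5.
Cage f has product 30, so r3c5 = 6.
Column 6 already has 5; hence r3c6 = 1.
Column 6 now contains 1; hence r5c6 = 2.
Cage i has product 60, so r1c2 = 2.
Cage i needs product 60, which forces r1c3 = 5.
Cage g has product 360, leaving r2c2 = 6.
Cage i has product 60, which forces r2c3 = 2.
Row 2 already has 5, so r2c4 = 3.
3 is placed in column 4, which forces r5c4 = 1.
Row 5 now contains 2, which forces r5c5 = 5.
1 is placed in column 4, which forces r6c4 = 5.
Column 5 now contains 5; hence r6c5 = 2.
Cage k has product 48, which forces r4c1 = 2.
Cage e's pair has product 20, which forces r4c2 = 5.
The two cells of cage h must have product 4, which forces r4c3 = 1.
1 is placed in column 4, which forces r4c4 = 4.
5 is placed in row 5, so r5c2 = 4.
Row 5 already has 1, leaving r5c3 = 3.
Row 6 already has 5, leaving r6c2 = 1.
Cage l needs product 60, which forces r6c3 = 6.
Cage g has product 360, which forces r3c1 = 5.
4 is placed in column 2; hence r3c2 = 3.
Column 3 now contains 3; hence r3c3 = 4.
Row 5 now contains 4; hence r5c1 = 6.
Row 6 now contains 6, which forces r6c1 = 4.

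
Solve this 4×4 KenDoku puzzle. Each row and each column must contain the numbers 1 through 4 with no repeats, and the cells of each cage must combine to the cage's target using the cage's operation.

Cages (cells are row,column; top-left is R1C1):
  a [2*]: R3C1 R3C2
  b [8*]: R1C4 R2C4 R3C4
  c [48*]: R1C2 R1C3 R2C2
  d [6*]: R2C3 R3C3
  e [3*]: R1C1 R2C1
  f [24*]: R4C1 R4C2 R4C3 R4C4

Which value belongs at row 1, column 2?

Cage c needs product 48; hence R1C2 = 3.
Cage c needs product 48; hence R1C3 = 4.
Cage c needs product 48, which forces R2C2 = 4.
3 is placed in row 1, so R1C1 = 1.
Row 1 now contains 1, leaving R1C4 = 2.
Cage e needs two cells with product 3, so R2C1 = 3.
3 is placed in row 2, leaving R2C3 = 2.
Column 4 already has 2, leaving R2C4 = 1.
Column 1 already has 1, which forces R3C1 = 2.
2 is placed in row 3, so R3C2 = 1.
2 is placed in column 3; hence R3C3 = 3.
Cage b needs product 8, leaving R3C4 = 4.
Column 1 already has 2, leaving R4C1 = 4.
Column 2 now contains 1, leaving R4C2 = 2.
3 is placed in column 3, so R4C3 = 1.
4 is placed in column 4; hence R4C4 = 3.
Filled in: 1 3 4 2 / 3 4 2 1 / 2 1 3 4 / 4 2 1 3.

3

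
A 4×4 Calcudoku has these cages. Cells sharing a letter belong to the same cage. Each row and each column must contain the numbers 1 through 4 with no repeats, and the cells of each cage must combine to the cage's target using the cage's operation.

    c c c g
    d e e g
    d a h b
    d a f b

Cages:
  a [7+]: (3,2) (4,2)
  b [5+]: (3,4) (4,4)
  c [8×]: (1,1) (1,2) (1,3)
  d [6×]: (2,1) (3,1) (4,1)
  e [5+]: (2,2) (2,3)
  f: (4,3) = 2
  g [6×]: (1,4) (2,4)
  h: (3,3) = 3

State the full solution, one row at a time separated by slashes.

Cage h is a single given cell, so (3,3) = 3.
Cage f is given; hence (4,3) = 2.
3 is placed in row 3; hence (3,2) = 4.
The two cells of cage a must have sum 7; hence (4,2) = 3.
Cage d has product 6, which forces (2,1) = 3.
4 is placed in column 2; hence (2,2) = 1.
Cage e needs two cells with sum 5; hence (2,3) = 4.
Row 2 now contains 3; hence (2,4) = 2.
The 3 cells of cage d must have product 6, so (3,1) = 2.
Cage b's pair has sum 5, so (3,4) = 1.
3 is placed in row 4; hence (4,1) = 1.
The two cells of cage b must have sum 5, leaving (4,4) = 4.
1 is placed in column 1; hence (1,1) = 4.
Column 2 now contains 1, so (1,2) = 2.
4 is placed in column 3, so (1,3) = 1.
Column 4 already has 2, so (1,4) = 3.

4 2 1 3 / 3 1 4 2 / 2 4 3 1 / 1 3 2 4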